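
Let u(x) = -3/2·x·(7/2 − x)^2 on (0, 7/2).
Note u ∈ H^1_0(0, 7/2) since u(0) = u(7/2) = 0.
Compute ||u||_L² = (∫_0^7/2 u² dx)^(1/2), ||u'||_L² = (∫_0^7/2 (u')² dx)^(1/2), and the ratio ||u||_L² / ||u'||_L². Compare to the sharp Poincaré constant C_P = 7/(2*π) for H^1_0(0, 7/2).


||u||_L² / ||u'||_L² = sqrt(14)/4 < C_P = 7/(2*π).

u(x) = -3/2·x·(7/2 − x)^2, so u'(x) = -9*x^2/2 + 21*x - 147/8.
u(x) = -3/2·x·(7/2 − x)^2 vanishes at x = 0 and x = 7/2, so u ∈ H^1_0(0, 7/2). Differentiate via the product rule and integrate the resulting polynomials term by term.
  ∫_0^7/2 u² dx = ∫_0^7/2 (9*x^6/4 - 63*x^5/2 + 1323*x^4/8 - 3087*x^3/8 + 21609*x^2/64) dx. Term by term:
    ∫_0^7/2 9*x^6/4 dx = 1058841/512;  ∫_0^7/2 -63*x^5/2 dx = -2470629/256;  ∫_0^7/2 1323*x^4/8 dx = 22235661/1280;
    ∫_0^7/2 -3087*x^3/8 dx = -7411887/512;  ∫_0^7/2 21609*x^2/64 dx = 2470629/512.
  Sum: 1058841/512 − 2470629/256 + 22235661/1280 − 7411887/512 + 2470629/512 = 352947/2560.
  ∫_0^7/2 (u')² dx = ∫_0^7/2 (81*x^4/4 - 189*x^3 + 4851*x^2/8 - 3087*x/4 + 21609/64) dx. Term by term:
    ∫_0^7/2 81*x^4/4 dx = 1361367/640;  ∫_0^7/2 -189*x^3 dx = -453789/64;  ∫_0^7/2 4851*x^2/8 dx = 554631/64;
    ∫_0^7/2 -3087*x/4 dx = -151263/32;  ∫_0^7/2 21609/64 dx = 151263/128.
  Sum: 1361367/640 − 453789/64 + 554631/64 − 151263/32 + 151263/128 = 50421/320.
∫_0^7/2 u² dx = 352947/2560, so ||u||_L² = 343*sqrt(30)/160.
∫_0^7/2 (u')² dx = 50421/320, so ||u'||_L² = 49*sqrt(105)/40.
Ratio ||u||_L² / ||u'||_L² = sqrt(14)/4.
Sharp Poincaré constant on H^1_0(0, 7/2) is C_P = L/π = 7/(2*π), achieved by sin(2*π/7·x).
A polynomial bump cannot attain the sharp Poincaré constant (only the first sine eigenfunction does), so the ratio is strictly less than C_P, consistent with ||u||_L² ≤ C_P ||u'||_L².


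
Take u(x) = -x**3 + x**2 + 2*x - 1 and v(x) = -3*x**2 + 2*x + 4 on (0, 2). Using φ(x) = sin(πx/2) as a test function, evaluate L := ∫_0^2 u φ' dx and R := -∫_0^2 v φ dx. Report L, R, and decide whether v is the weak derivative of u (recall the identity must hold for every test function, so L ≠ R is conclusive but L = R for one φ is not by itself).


LHS = -96/π^3 + 8/π, RHS = -96/π^3. No, v is not the weak derivative of u.

u(x) = -x**3 + x**2 + 2*x - 1, classical derivative u'(x) = -3*x**2 + 2*x + 2.
φ(x) = sin(πx/2), so φ'(x) = π*cos(π*x/2)/2.
Note φ(0) = φ(2) = 0, so the boundary term u·φ vanishes.
LHS = ∫_0^2 u(x) φ'(x) dx = ∫_0^2 (-π*x^3*cos(π*x/2)/2 + π*x^2*cos(π*x/2)/2 + π*x*cos(π*x/2) - π*cos(π*x/2)/2) dx. Term by term:
  ∫_0^2 -π*cos(π*x/2)/2 dx = 0;  ∫_0^2 π*x*cos(π*x/2) dx = -8/π;  ∫_0^2 π*x^2*cos(π*x/2)/2 dx = -8/π;
  ∫_0^2 -π*x^3*cos(π*x/2)/2 dx = -96/π^3 + 24/π.
Sum: 0 − 8/π − 8/π + -96/π^3 + 24/π = -96/π^3 + 8/π.
So LHS = -96/π^3 + 8/π.
∫_0^2 v(x) φ(x) dx = ∫_0^2 (-3*x^2*sin(π*x/2) + 2*x*sin(π*x/2) + 4*sin(π*x/2)) dx. Term by term:
  ∫_0^2 4*sin(π*x/2) dx = 16/π;  ∫_0^2 -3*x^2*sin(π*x/2) dx = -24/π + 96/π^3;  ∫_0^2 2*x*sin(π*x/2) dx = 8/π.
Sum: 16/π + -24/π + 96/π^3 + 8/π = 96/π^3.
So RHS = -∫_0^2 v(x) φ(x) dx = -96/π^3.
LHS − RHS = 8/π ≠ 0, so the identity fails.
(For a valid weak derivative the identity must hold for EVERY test function, in particular this one. The failure shows v is NOT the weak derivative of u.)
Correct weak derivative would be u'(x) = -3*x**2 + 2*x + 2.


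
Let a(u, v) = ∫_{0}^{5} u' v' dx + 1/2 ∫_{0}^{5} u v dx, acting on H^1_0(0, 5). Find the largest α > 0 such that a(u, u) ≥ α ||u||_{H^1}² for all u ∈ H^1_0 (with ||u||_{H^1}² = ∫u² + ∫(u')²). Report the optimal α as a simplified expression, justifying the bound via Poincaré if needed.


α = (π^2 + 25/2)/(π^2 + 25)

Coercivity of a(·,·) on H^1_0(0, 5) means a(u, u) ≥ α ||u||_{H^1}² for every u ∈ H^1_0.
The interval has length L = 5, and Poincaré/coercivity depend only on L. Here a(u, u) = ∫(u')² + (1/2)·∫u².
Here 0 < c = 1/2 < 1. The condition a(u,u) ≥ α||u||_{H^1}² reads (1−α)∫(u')² ≥ (α−c)∫u². Any admissible α is ≤ 1 (rapidly oscillating u have ∫u²/∫(u')² → 0), and α = 1 would force 0 ≥ (1−c)∫u², impossible since c < 1; so 1−α > 0. By the sharp Poincaré inequality on H^1_0 of an interval of length L, ∫(u')² ≥ (π/L)²∫u² with equality for the first sine mode sin(π(x−x₀)/L) (x₀ the left endpoint), so the inequality holds for all u iff (1−α)(π/L)² ≥ α − c, i.e. α ≤ ((π/L)² + c)/((π/L)² + 1) = (1 + c(L/π)²)/(1 + (L/π)²). With (π/L)² = π^2/25 and c = 1/2, the largest admissible constant is α = ((π/L)² + c)/((π/L)² + 1).
Simplifying, α = (π^2 + 25/2)/(π^2 + 25).


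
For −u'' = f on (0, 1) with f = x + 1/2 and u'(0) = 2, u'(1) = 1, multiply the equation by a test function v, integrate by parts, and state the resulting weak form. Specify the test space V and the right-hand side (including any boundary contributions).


V = H^1(0, 1) (v unrestricted at boundary; u is determined up to an additive constant); weak form: ∫_0^1 u'v' dx = ∫_0^1 (x + 1/2) v dx + v(1) − 2·v(0) for all v ∈ V.

Multiply both sides by a test function v and integrate from 0 to 1:
  ∫_0^1 −u''(x) v(x) dx = ∫_0^1 f(x) v(x) dx.
Integrate the LHS by parts once:
  ∫_0^1 −u'' v dx = −[u'(x) v(x)]_0^1 + ∫_0^1 u'(x) v'(x) dx.
Thus ∫_0^1 u'(x) v'(x) dx = ∫_0^1 f(x) v(x) dx + [u'(x) v(x)]_0^1.
Choose V so that boundary terms are either known or forced to vanish.
u has inhomogeneous Neumann u'(0) = 2, u'(1) = 1. [u' v]_0^1 = (1)·v(1) − (2)·v(0) = v(1) − 2·v(0). Take V = H^1(0, 1); boundary term becomes part of RHS.
Weak formulation: find u (satisfying any essential BC) such that ∫_0^1 u'(x) v'(x) dx = ∫_0^1 f v dx + v(1) − 2·v(0) for all v ∈ V (Neumann data are natural BCs: they enter the RHS as boundary terms).
Substituting f(x) = x + 1/2, the right-hand side is ∫_0^1 (x + 1/2) v dx + v(1) − 2·v(0).
Compatibility check (pure Neumann): taking v ≡ 1 ∈ V gives 0 = ∫_0^1 f dx + (1) − (2), i.e. ∫_0^1 f dx must equal u'(0) − u'(1) = 1. Indeed ∫_0^1 (x + 1/2) dx = 1, so the data are compatible. The solution is then unique only up to an additive constant (fix it e.g. by requiring ∫_0^1 u dx = 0).


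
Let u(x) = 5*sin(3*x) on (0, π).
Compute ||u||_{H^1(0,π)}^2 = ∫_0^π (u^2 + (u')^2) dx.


||u||_{H^1(0,π)}^2 = 125*π

u'(x) = 15*cos(3*x).
Expand u² and (u')² and integrate term by term on (0, π), using: for integers n ≥ 1, ∫_0^π sin²(nx) dx = ∫_0^π cos²(nx) dx = π/2; for n ≠ n', ∫_0^π sin(nx)sin(n'x) dx = ∫_0^π cos(nx)cos(n'x) dx = 0; and by product-to-sum, ∫_0^π sin(nx)cos(n'x) dx = ½∫_0^π [sin((n+n')x) + sin((n−n')x)] dx, which is 0 when n+n' is even and 2n/(n²−n'²) when n+n' is odd (it need not vanish on (0, π)).
  u² squared terms: (5)²·∫sin(3x)² dx = 25·π/2 = 25*π/2.
  So ∫_0^π u² dx = 25*π/2.
  (u')² squared terms: (15)²·∫cos(3x)² dx = 225·π/2 = 225*π/2.
  So ∫_0^π (u')² dx = 225*π/2.
||u||_{H^1}^2 = (25*π/2) + (225*π/2) = 125*π.


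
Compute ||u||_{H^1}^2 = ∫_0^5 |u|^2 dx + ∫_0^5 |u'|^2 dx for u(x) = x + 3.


||u||_{H^1}^2 = 500/3

The H^1 norm (squared) on an interval (0, L) is
  ||u||_{H^1}^2 = ∫_0^L u(x)^2 dx + ∫_0^L u'(x)^2 dx.
Compute u'(x) = 1.
Then u(x)^2 = x**2 + 6*x + 9 and u'(x)^2 = 1.
Integrate each monomial from 0 to 5 using ∫_0^5 c·x^n dx = c·5^(n+1)/(n+1):
  ∫_0^5 u(x)^2 dx = ∫_0^5 (x^2 + 6*x + 9) dx. Term by term:
    ∫_0^5 x^2 dx = 125/3;  ∫_0^5 6*x dx = 75;  ∫_0^5 9 dx = 45.
  Sum: 125/3 + 75 + 45 = 485/3.
  ∫_0^5 u'(x)^2 dx = ∫_0^5 (1) dx. Term by term:
    ∫_0^5 1 dx = 5.
Adding: ||u||_{H^1}^2 = 485/3 + 5 = 500/3.


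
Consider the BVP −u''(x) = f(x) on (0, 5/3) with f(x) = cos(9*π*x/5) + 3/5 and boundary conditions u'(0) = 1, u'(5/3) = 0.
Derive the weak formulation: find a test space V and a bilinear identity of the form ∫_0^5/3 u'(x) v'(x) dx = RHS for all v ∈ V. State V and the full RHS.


V = H^1(0, 5/3) (v unrestricted at boundary; u is determined up to an additive constant); weak form: ∫_0^5/3 u'v' dx = ∫_0^5/3 (cos(9*π*x/5) + 3/5) v dx − v(0) for all v ∈ V.

Multiply both sides by a test function v and integrate from 0 to 5/3:
  ∫_0^5/3 −u''(x) v(x) dx = ∫_0^5/3 f(x) v(x) dx.
Integrate the LHS by parts once:
  ∫_0^5/3 −u'' v dx = −[u'(x) v(x)]_0^5/3 + ∫_0^5/3 u'(x) v'(x) dx.
Thus ∫_0^5/3 u'(x) v'(x) dx = ∫_0^5/3 f(x) v(x) dx + [u'(x) v(x)]_0^5/3.
Choose V so that boundary terms are either known or forced to vanish.
u has inhomogeneous Neumann u'(0) = 1, u'(5/3) = 0. [u' v]_0^5/3 = (0)·v(5/3) − (1)·v(0) = − v(0). Take V = H^1(0, 5/3); boundary term becomes part of RHS.
Weak formulation: find u (satisfying any essential BC) such that ∫_0^5/3 u'(x) v'(x) dx = ∫_0^5/3 f v dx − v(0) for all v ∈ V (Neumann data are natural BCs: they enter the RHS as boundary terms).
Substituting f(x) = cos(9*π*x/5) + 3/5, the right-hand side is ∫_0^5/3 (cos(9*π*x/5) + 3/5) v dx − v(0).
Compatibility check (pure Neumann): taking v ≡ 1 ∈ V gives 0 = ∫_0^5/3 f dx + (0) − (1), i.e. ∫_0^5/3 f dx must equal u'(0) − u'(5/3) = 1. Indeed ∫_0^5/3 (cos(9*π*x/5) + 3/5) dx = 1, so the data are compatible. The solution is then unique only up to an additive constant (fix it e.g. by requiring ∫_0^5/3 u dx = 0).


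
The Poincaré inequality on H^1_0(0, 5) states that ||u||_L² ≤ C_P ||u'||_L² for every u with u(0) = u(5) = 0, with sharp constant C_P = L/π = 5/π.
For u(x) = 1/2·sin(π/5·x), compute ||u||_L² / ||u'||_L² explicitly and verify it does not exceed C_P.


||u||_L² / ||u'||_L² = 5/π = C_P.

u(x) = 1/2·sin(π/5·x), so u'(x) = π*cos(π*x/5)/10.
Writing u(x) = A·sin(kπx/L) with A = 1/2 and k = 1, use ∫_0^L sin²(kπx/L) dx = L/2 and ∫_0^L cos²(kπx/L) dx = L/2.
u² = 1/4·sin²(π/5·x) and (u')² = π^2/100·cos²(π/5·x), and each of sin², cos² integrates to L/2 = 5/2 over (0, 5).
∫_0^5 u² dx = 5/8, so ||u||_L² = sqrt(10)/4.
∫_0^5 (u')² dx = π^2/40, so ||u'||_L² = sqrt(10)*π/20.
Ratio ||u||_L² / ||u'||_L² = 5/π.
Sharp Poincaré constant on H^1_0(0, 5) is C_P = L/π = 5/π, achieved by sin(π/5·x).
This is the k = 1 eigenfunction (up to amplitude), so the ratio equals the sharp Poincaré constant exactly.


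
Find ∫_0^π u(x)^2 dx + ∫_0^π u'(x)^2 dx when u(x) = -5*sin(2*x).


||u||_{H^1(0,π)}^2 = 125*π/2

u'(x) = -10*cos(2*x).
Expand u² and (u')² and integrate term by term on (0, π), using: for integers n ≥ 1, ∫_0^π sin²(nx) dx = ∫_0^π cos²(nx) dx = π/2; for n ≠ n', ∫_0^π sin(nx)sin(n'x) dx = ∫_0^π cos(nx)cos(n'x) dx = 0; and by product-to-sum, ∫_0^π sin(nx)cos(n'x) dx = ½∫_0^π [sin((n+n')x) + sin((n−n')x)] dx, which is 0 when n+n' is even and 2n/(n²−n'²) when n+n' is odd (it need not vanish on (0, π)).
  u² squared terms: (-5)²·∫sin(2x)² dx = 25·π/2 = 25*π/2.
  So ∫_0^π u² dx = 25*π/2.
  (u')² squared terms: (-10)²·∫cos(2x)² dx = 100·π/2 = 50*π.
  So ∫_0^π (u')² dx = 50*π.
||u||_{H^1}^2 = (25*π/2) + (50*π) = 125*π/2.


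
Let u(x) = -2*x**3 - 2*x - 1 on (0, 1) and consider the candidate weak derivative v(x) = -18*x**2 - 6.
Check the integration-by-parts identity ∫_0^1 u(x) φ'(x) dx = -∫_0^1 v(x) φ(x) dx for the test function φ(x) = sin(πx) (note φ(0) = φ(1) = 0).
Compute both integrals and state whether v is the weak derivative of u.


LHS = -24/π^3 + 10/π, RHS = -72/π^3 + 30/π. No, v is not the weak derivative of u.

u(x) = -2*x**3 - 2*x - 1, classical derivative u'(x) = -6*x**2 - 2.
φ(x) = sin(πx), so φ'(x) = π*cos(π*x).
Note φ(0) = φ(1) = 0, so the boundary term u·φ vanishes.
LHS = ∫_0^1 u(x) φ'(x) dx = ∫_0^1 (-2*π*x^3*cos(π*x) - 2*π*x*cos(π*x) - π*cos(π*x)) dx. Term by term:
  ∫_0^1 -π*cos(π*x) dx = 0;  ∫_0^1 -2*π*x*cos(π*x) dx = 4/π;  ∫_0^1 -2*π*x^3*cos(π*x) dx = -24/π^3 + 6/π.
Sum: 0 + 4/π + -24/π^3 + 6/π = -24/π^3 + 10/π.
So LHS = -24/π^3 + 10/π.
∫_0^1 v(x) φ(x) dx = ∫_0^1 (-18*x^2*sin(π*x) - 6*sin(π*x)) dx. Term by term:
  ∫_0^1 -6*sin(π*x) dx = -12/π;  ∫_0^1 -18*x^2*sin(π*x) dx = -18/π + 72/π^3.
Sum: -12/π + -18/π + 72/π^3 = -30/π + 72/π^3.
So RHS = -∫_0^1 v(x) φ(x) dx = -72/π^3 + 30/π.
LHS − RHS = -20/π + 48/π^3 ≠ 0, so the identity fails.
(For a valid weak derivative the identity must hold for EVERY test function, in particular this one. The failure shows v is NOT the weak derivative of u.)
Correct weak derivative would be u'(x) = -6*x**2 - 2.


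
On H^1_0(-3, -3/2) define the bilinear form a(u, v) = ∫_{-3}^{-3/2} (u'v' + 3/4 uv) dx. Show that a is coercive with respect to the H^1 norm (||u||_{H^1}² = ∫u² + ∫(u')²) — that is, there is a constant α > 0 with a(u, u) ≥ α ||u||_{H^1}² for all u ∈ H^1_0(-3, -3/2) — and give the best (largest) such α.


α = (27 + 16*π^2)/(4*(9 + 4*π^2))

Coercivity of a(·,·) on H^1_0(-3, -3/2) means a(u, u) ≥ α ||u||_{H^1}² for every u ∈ H^1_0.
The interval has length L = 3/2, and Poincaré/coercivity depend only on L. Here a(u, u) = ∫(u')² + (3/4)·∫u².
Here 0 < c = 3/4 < 1. The condition a(u,u) ≥ α||u||_{H^1}² reads (1−α)∫(u')² ≥ (α−c)∫u². Any admissible α is ≤ 1 (rapidly oscillating u have ∫u²/∫(u')² → 0), and α = 1 would force 0 ≥ (1−c)∫u², impossible since c < 1; so 1−α > 0. By the sharp Poincaré inequality on H^1_0 of an interval of length L, ∫(u')² ≥ (π/L)²∫u² with equality for the first sine mode sin(π(x−x₀)/L) (x₀ the left endpoint), so the inequality holds for all u iff (1−α)(π/L)² ≥ α − c, i.e. α ≤ ((π/L)² + c)/((π/L)² + 1) = (1 + c(L/π)²)/(1 + (L/π)²). With (π/L)² = 4*π^2/9 and c = 3/4, the largest admissible constant is α = ((π/L)² + c)/((π/L)² + 1).
Simplifying, α = (27 + 16*π^2)/(4*(9 + 4*π^2)).


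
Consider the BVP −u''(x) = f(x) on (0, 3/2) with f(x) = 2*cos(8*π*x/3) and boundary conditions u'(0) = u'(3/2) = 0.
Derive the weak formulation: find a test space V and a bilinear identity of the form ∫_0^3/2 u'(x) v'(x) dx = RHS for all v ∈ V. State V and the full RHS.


V = H^1(0, 3/2) (no boundary constraint on v; u is determined up to an additive constant); weak form: ∫_0^3/2 u'v' dx = ∫_0^3/2 (2*cos(8*π*x/3)) v dx for all v ∈ V.

Multiply both sides by a test function v and integrate from 0 to 3/2:
  ∫_0^3/2 −u''(x) v(x) dx = ∫_0^3/2 f(x) v(x) dx.
Integrate the LHS by parts once:
  ∫_0^3/2 −u'' v dx = −[u'(x) v(x)]_0^3/2 + ∫_0^3/2 u'(x) v'(x) dx.
Thus ∫_0^3/2 u'(x) v'(x) dx = ∫_0^3/2 f(x) v(x) dx + [u'(x) v(x)]_0^3/2.
Choose V so that boundary terms are either known or forced to vanish.
u has homogeneous Neumann: u'(0) = u'(3/2) = 0. So [u' v]_0^3/2 = 0·v(3/2) − 0·v(0) = 0 for any v; take V = H^1(0, 3/2).
Weak formulation: find u (satisfying any essential BC) such that ∫_0^3/2 u'(x) v'(x) dx = ∫_0^3/2 f v dx for all v ∈ V (homogeneous Neumann, so boundary terms vanish).
Substituting f(x) = 2*cos(8*π*x/3), the right-hand side is ∫_0^3/2 (2*cos(8*π*x/3)) v dx.
Compatibility check (pure Neumann): taking v ≡ 1 ∈ V gives 0 = ∫_0^3/2 f dx + (0) − (0), i.e. ∫_0^3/2 f dx must equal u'(0) − u'(3/2) = 0. Indeed ∫_0^3/2 (2*cos(8*π*x/3)) dx = 0, so the data are compatible. The solution is then unique only up to an additive constant (fix it e.g. by requiring ∫_0^3/2 u dx = 0).


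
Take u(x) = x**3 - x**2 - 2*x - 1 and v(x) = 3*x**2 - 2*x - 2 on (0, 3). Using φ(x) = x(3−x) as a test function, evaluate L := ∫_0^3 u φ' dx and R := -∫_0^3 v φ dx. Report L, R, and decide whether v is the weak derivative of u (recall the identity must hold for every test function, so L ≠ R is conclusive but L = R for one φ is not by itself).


LHS = -279/20, RHS = -279/20. Yes, v = u' weakly.

u(x) = x**3 - x**2 - 2*x - 1, classical derivative u'(x) = 3*x**2 - 2*x - 2.
φ(x) = x(3−x), so φ'(x) = 3 - 2*x.
Note φ(0) = φ(3) = 0, so the boundary term u·φ vanishes.
LHS = ∫_0^3 u(x) φ'(x) dx = ∫_0^3 (-2*x^4 + 5*x^3 + x^2 - 4*x - 3) dx. Term by term:
  ∫_0^3 -2*x^4 dx = -486/5;  ∫_0^3 5*x^3 dx = 405/4;  ∫_0^3 x^2 dx = 9;
  ∫_0^3 -4*x dx = -18;  ∫_0^3 -3 dx = -9.
Sum: -486/5 + 405/4 + 9 − 18 − 9 = -279/20.
So LHS = -279/20.
∫_0^3 v(x) φ(x) dx = ∫_0^3 (-3*x^4 + 11*x^3 - 4*x^2 - 6*x) dx. Term by term:
  ∫_0^3 -3*x^4 dx = -729/5;  ∫_0^3 11*x^3 dx = 891/4;  ∫_0^3 -4*x^2 dx = -36;
  ∫_0^3 -6*x dx = -27.
Sum: -729/5 + 891/4 − 36 − 27 = 279/20.
So RHS = -∫_0^3 v(x) φ(x) dx = -279/20.
LHS = RHS, so the identity holds for this test φ.
Moreover u is smooth here and v(x) = u'(x) = 3*x**2 - 2*x - 2 pointwise, so the identity holds for every test function. Hence v is the weak derivative of u.


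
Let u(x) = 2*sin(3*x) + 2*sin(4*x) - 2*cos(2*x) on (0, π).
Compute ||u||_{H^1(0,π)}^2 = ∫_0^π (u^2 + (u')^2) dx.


||u||_{H^1(0,π)}^2 = -48 + 64*π

u'(x) = 4*sin(2*x) + 6*cos(3*x) + 8*cos(4*x).
Expand u² and (u')² and integrate term by term on (0, π), using: for integers n ≥ 1, ∫_0^π sin²(nx) dx = ∫_0^π cos²(nx) dx = π/2; for n ≠ n', ∫_0^π sin(nx)sin(n'x) dx = ∫_0^π cos(nx)cos(n'x) dx = 0; and by product-to-sum, ∫_0^π sin(nx)cos(n'x) dx = ½∫_0^π [sin((n+n')x) + sin((n−n')x)] dx, which is 0 when n+n' is even and 2n/(n²−n'²) when n+n' is odd (it need not vanish on (0, π)).
  u² squared terms: (-2)²·∫cos(2x)² dx = 4·π/2 = 2*π;  (2)²·∫sin(3x)² dx = 4·π/2 = 2*π;  (2)²·∫sin(4x)² dx = 4·π/2 = 2*π.
  u² cross terms: 2·(-2)·(2)·∫cos(2x)·sin(3x) dx = -8·(6/5) = -48/5;  2·(-2)·(2)·∫cos(2x)·sin(4x) dx = -8·(0) = 0;  2·(2)·(2)·∫sin(3x)·sin(4x) dx = 8·(0) = 0.
  So ∫_0^π u² dx = 2*π + 2*π + 2*π − 48/5 + 0 + 0 = -48/5 + 6*π.
  (u')² squared terms: (4)²·∫sin(2x)² dx = 16·π/2 = 8*π;  (6)²·∫cos(3x)² dx = 36·π/2 = 18*π;  (8)²·∫cos(4x)² dx = 64·π/2 = 32*π.
  (u')² cross terms: 2·(4)·(6)·∫sin(2x)·cos(3x) dx = 48·(-4/5) = -192/5;  2·(4)·(8)·∫sin(2x)·cos(4x) dx = 64·(0) = 0;  2·(6)·(8)·∫cos(3x)·cos(4x) dx = 96·(0) = 0.
  So ∫_0^π (u')² dx = 8*π + 18*π + 32*π − 192/5 + 0 + 0 = -192/5 + 58*π.
||u||_{H^1}^2 = (-48/5 + 6*π) + (-192/5 + 58*π) = -48 + 64*π.


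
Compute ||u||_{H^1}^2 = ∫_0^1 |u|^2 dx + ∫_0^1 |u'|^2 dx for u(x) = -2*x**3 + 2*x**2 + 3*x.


||u||_{H^1}^2 = 461/35

The H^1 norm (squared) on an interval (0, L) is
  ||u||_{H^1}^2 = ∫_0^L u(x)^2 dx + ∫_0^L u'(x)^2 dx.
Compute u'(x) = -6*x**2 + 4*x + 3.
Then u(x)^2 = 4*x**6 - 8*x**5 - 8*x**4 + 12*x**3 + 9*x**2 and u'(x)^2 = 36*x**4 - 48*x**3 - 20*x**2 + 24*x + 9.
Integrate each monomial from 0 to 1 using ∫_0^1 c·x^n dx = c·1^(n+1)/(n+1):
  ∫_0^1 u(x)^2 dx = ∫_0^1 (4*x^6 - 8*x^5 - 8*x^4 + 12*x^3 + 9*x^2) dx. Term by term:
    ∫_0^1 4*x^6 dx = 4/7;  ∫_0^1 -8*x^5 dx = -4/3;  ∫_0^1 -8*x^4 dx = -8/5;
    ∫_0^1 12*x^3 dx = 3;  ∫_0^1 9*x^2 dx = 3.
  Sum: 4/7 − 4/3 − 8/5 + 3 + 3 = 382/105.
  ∫_0^1 u'(x)^2 dx = ∫_0^1 (36*x^4 - 48*x^3 - 20*x^2 + 24*x + 9) dx. Term by term:
    ∫_0^1 36*x^4 dx = 36/5;  ∫_0^1 -48*x^3 dx = -12;  ∫_0^1 -20*x^2 dx = -20/3;
    ∫_0^1 24*x dx = 12;  ∫_0^1 9 dx = 9.
  Sum: 36/5 − 12 − 20/3 + 12 + 9 = 143/15.
Adding: ||u||_{H^1}^2 = 382/105 + 143/15 = 461/35.


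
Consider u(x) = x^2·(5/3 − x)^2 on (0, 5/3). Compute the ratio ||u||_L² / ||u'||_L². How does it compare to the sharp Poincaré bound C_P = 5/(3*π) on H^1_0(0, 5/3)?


||u||_L² / ||u'||_L² = 5*sqrt(3)/18 < C_P = 5/(3*π).

u(x) = x^2·(5/3 − x)^2, so u'(x) = 2*x*(3*x - 5)*(6*x - 5)/9.
u(x) = x^2·(5/3 − x)^2 vanishes at x = 0 and x = 5/3, so u ∈ H^1_0(0, 5/3). Differentiate via the product rule and integrate the resulting polynomials term by term.
  ∫_0^5/3 u² dx = ∫_0^5/3 (x^8 - 20*x^7/3 + 50*x^6/3 - 500*x^5/27 + 625*x^4/81) dx. Term by term:
    ∫_0^5/3 x^8 dx = 1953125/177147;  ∫_0^5/3 -20*x^7/3 dx = -1953125/39366;  ∫_0^5/3 50*x^6/3 dx = 3906250/45927;
    ∫_0^5/3 -500*x^5/27 dx = -3906250/59049;  ∫_0^5/3 625*x^4/81 dx = 390625/19683.
  Sum: 1953125/177147 − 1953125/39366 + 3906250/45927 − 3906250/59049 + 390625/19683 = 390625/2480058.
  ∫_0^5/3 (u')² dx = ∫_0^5/3 (16*x^6 - 80*x^5 + 1300*x^4/9 - 1000*x^3/9 + 2500*x^2/81) dx. Term by term:
    ∫_0^5/3 16*x^6 dx = 1250000/15309;  ∫_0^5/3 -80*x^5 dx = -625000/2187;  ∫_0^5/3 1300*x^4/9 dx = 812500/2187;
    ∫_0^5/3 -1000*x^3/9 dx = -156250/729;  ∫_0^5/3 2500*x^2/81 dx = 312500/6561.
  Sum: 1250000/15309 − 625000/2187 + 812500/2187 − 156250/729 + 312500/6561 = 31250/45927.
∫_0^5/3 u² dx = 390625/2480058, so ||u||_L² = 625*sqrt(42)/10206.
∫_0^5/3 (u')² dx = 31250/45927, so ||u'||_L² = 125*sqrt(14)/567.
Ratio ||u||_L² / ||u'||_L² = 5*sqrt(3)/18.
Sharp Poincaré constant on H^1_0(0, 5/3) is C_P = L/π = 5/(3*π), achieved by sin(3*π/5·x).
A polynomial bump cannot attain the sharp Poincaré constant (only the first sine eigenfunction does), so the ratio is strictly less than C_P, consistent with ||u||_L² ≤ C_P ||u'||_L².


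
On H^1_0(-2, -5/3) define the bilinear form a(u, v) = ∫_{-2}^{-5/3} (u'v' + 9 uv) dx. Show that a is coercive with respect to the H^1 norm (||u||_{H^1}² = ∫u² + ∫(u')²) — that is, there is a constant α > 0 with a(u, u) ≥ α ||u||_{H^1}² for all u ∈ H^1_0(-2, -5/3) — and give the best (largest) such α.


α = 1

Coercivity of a(·,·) on H^1_0(-2, -5/3) means a(u, u) ≥ α ||u||_{H^1}² for every u ∈ H^1_0.
The interval has length L = 1/3, and Poincaré/coercivity depend only on L. Here a(u, u) = ∫(u')² + (9)·∫u².
Here c = 9 ≥ 1, so a(u,u) = ∫(u')² + c∫u² ≥ ∫(u')² + ∫u² = ||u||_{H^1}², i.e. α = 1 works. No larger α is possible: a(u,u) ≥ α||u||_{H^1}² means (1−α)∫(u')² ≥ (α−c)∫u², and for the modes u_n = sin(nπ(x−x₀)/L) (x₀ the left endpoint) one has ∫u_n²/∫(u_n')² = (L/(nπ))² → 0, so a(u_n,u_n)/||u_n||_{H^1}² → 1. Hence the optimal constant is α = 1.
Therefore α = 1.


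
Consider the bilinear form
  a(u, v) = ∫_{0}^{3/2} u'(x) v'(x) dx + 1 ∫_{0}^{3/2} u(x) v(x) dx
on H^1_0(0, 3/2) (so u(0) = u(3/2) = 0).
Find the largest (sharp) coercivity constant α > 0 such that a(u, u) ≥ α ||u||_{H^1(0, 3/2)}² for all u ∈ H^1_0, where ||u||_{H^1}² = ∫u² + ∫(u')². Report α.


α = 1

Coercivity of a(·,·) on H^1_0(0, 3/2) means a(u, u) ≥ α ||u||_{H^1}² for every u ∈ H^1_0.
The interval has length L = 3/2, and Poincaré/coercivity depend only on L. Here a(u, u) = ∫(u')² + (1)·∫u².
Here c = 1 ≥ 1, so a(u,u) = ∫(u')² + c∫u² ≥ ∫(u')² + ∫u² = ||u||_{H^1}², i.e. α = 1 works. No larger α is possible: a(u,u) ≥ α||u||_{H^1}² means (1−α)∫(u')² ≥ (α−c)∫u², and for the modes u_n = sin(nπ(x−x₀)/L) (x₀ the left endpoint) one has ∫u_n²/∫(u_n')² = (L/(nπ))² → 0, so a(u_n,u_n)/||u_n||_{H^1}² → 1. Hence the optimal constant is α = 1.
Therefore α = 1.


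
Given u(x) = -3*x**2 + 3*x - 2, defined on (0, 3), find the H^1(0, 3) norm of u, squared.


||u||_{H^1}^2 = 4089/10

The H^1 norm (squared) on an interval (0, L) is
  ||u||_{H^1}^2 = ∫_0^L u(x)^2 dx + ∫_0^L u'(x)^2 dx.
Compute u'(x) = 3 - 6*x.
Then u(x)^2 = 9*x**4 - 18*x**3 + 21*x**2 - 12*x + 4 and u'(x)^2 = 36*x**2 - 36*x + 9.
Integrate each monomial from 0 to 3 using ∫_0^3 c·x^n dx = c·3^(n+1)/(n+1):
  ∫_0^3 u(x)^2 dx = ∫_0^3 (9*x^4 - 18*x^3 + 21*x^2 - 12*x + 4) dx. Term by term:
    ∫_0^3 9*x^4 dx = 2187/5;  ∫_0^3 -18*x^3 dx = -729/2;  ∫_0^3 21*x^2 dx = 189;
    ∫_0^3 -12*x dx = -54;  ∫_0^3 4 dx = 12.
  Sum: 2187/5 − 729/2 + 189 − 54 + 12 = 2199/10.
  ∫_0^3 u'(x)^2 dx = ∫_0^3 (36*x^2 - 36*x + 9) dx. Term by term:
    ∫_0^3 36*x^2 dx = 324;  ∫_0^3 -36*x dx = -162;  ∫_0^3 9 dx = 27.
  Sum: 324 − 162 + 27 = 189.
Adding: ||u||_{H^1}^2 = 2199/10 + 189 = 4089/10.


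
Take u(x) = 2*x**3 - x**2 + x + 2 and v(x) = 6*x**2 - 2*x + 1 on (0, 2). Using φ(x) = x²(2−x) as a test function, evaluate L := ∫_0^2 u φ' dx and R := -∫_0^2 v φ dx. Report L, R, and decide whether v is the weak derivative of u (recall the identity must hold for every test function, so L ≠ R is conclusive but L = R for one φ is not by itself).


LHS = -164/15, RHS = -164/15. Yes, v = u' weakly.

u(x) = 2*x**3 - x**2 + x + 2, classical derivative u'(x) = 6*x**2 - 2*x + 1.
φ(x) = x²(2−x), so φ'(x) = x*(4 - 3*x).
Note φ(0) = φ(2) = 0, so the boundary term u·φ vanishes.
LHS = ∫_0^2 u(x) φ'(x) dx = ∫_0^2 (-6*x^5 + 11*x^4 - 7*x^3 - 2*x^2 + 8*x) dx. Term by term:
  ∫_0^2 -6*x^5 dx = -64;  ∫_0^2 11*x^4 dx = 352/5;  ∫_0^2 -7*x^3 dx = -28;
  ∫_0^2 -2*x^2 dx = -16/3;  ∫_0^2 8*x dx = 16.
Sum: -64 + 352/5 − 28 − 16/3 + 16 = -164/15.
So LHS = -164/15.
∫_0^2 v(x) φ(x) dx = ∫_0^2 (-6*x^5 + 14*x^4 - 5*x^3 + 2*x^2) dx. Term by term:
  ∫_0^2 -6*x^5 dx = -64;  ∫_0^2 14*x^4 dx = 448/5;  ∫_0^2 -5*x^3 dx = -20;
  ∫_0^2 2*x^2 dx = 16/3.
Sum: -64 + 448/5 − 20 + 16/3 = 164/15.
So RHS = -∫_0^2 v(x) φ(x) dx = -164/15.
LHS = RHS, so the identity holds for this test φ.
Moreover u is smooth here and v(x) = u'(x) = 6*x**2 - 2*x + 1 pointwise, so the identity holds for every test function. Hence v is the weak derivative of u.


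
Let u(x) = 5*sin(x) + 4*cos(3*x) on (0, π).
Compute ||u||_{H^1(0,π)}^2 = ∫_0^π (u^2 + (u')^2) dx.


||u||_{H^1(0,π)}^2 = 105*π

u'(x) = -12*sin(3*x) + 5*cos(x).
Expand u² and (u')² and integrate term by term on (0, π), using: for integers n ≥ 1, ∫_0^π sin²(nx) dx = ∫_0^π cos²(nx) dx = π/2; for n ≠ n', ∫_0^π sin(nx)sin(n'x) dx = ∫_0^π cos(nx)cos(n'x) dx = 0; and by product-to-sum, ∫_0^π sin(nx)cos(n'x) dx = ½∫_0^π [sin((n+n')x) + sin((n−n')x)] dx, which is 0 when n+n' is even and 2n/(n²−n'²) when n+n' is odd (it need not vanish on (0, π)).
  u² squared terms: (4)²·∫cos(3x)² dx = 16·π/2 = 8*π;  (5)²·∫sin(x)² dx = 25·π/2 = 25*π/2.
  u² cross terms: 2·(4)·(5)·∫cos(3x)·sin(x) dx = 40·(0) = 0.
  So ∫_0^π u² dx = 8*π + 25*π/2 + 0 = 41*π/2.
  (u')² squared terms: (-12)²·∫sin(3x)² dx = 144·π/2 = 72*π;  (5)²·∫cos(x)² dx = 25·π/2 = 25*π/2.
  (u')² cross terms: 2·(-12)·(5)·∫sin(3x)·cos(x) dx = -120·(0) = 0.
  So ∫_0^π (u')² dx = 72*π + 25*π/2 + 0 = 169*π/2.
||u||_{H^1}^2 = (41*π/2) + (169*π/2) = 105*π.


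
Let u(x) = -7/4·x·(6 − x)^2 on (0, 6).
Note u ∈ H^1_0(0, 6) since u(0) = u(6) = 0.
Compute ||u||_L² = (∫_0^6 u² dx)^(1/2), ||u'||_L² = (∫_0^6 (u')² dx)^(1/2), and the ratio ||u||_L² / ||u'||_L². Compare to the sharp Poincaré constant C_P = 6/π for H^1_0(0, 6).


||u||_L² / ||u'||_L² = 3*sqrt(14)/7 < C_P = 6/π.

u(x) = -7/4·x·(6 − x)^2, so u'(x) = 21*(2 - x)*(x - 6)/4.
u(x) = -7/4·x·(6 − x)^2 vanishes at x = 0 and x = 6, so u ∈ H^1_0(0, 6). Differentiate via the product rule and integrate the resulting polynomials term by term.
  ∫_0^6 u² dx = ∫_0^6 (49*x^6/16 - 147*x^5/2 + 1323*x^4/2 - 2646*x^3 + 3969*x^2) dx. Term by term:
    ∫_0^6 49*x^6/16 dx = 122472;  ∫_0^6 -147*x^5/2 dx = -571536;  ∫_0^6 1323*x^4/2 dx = 5143824/5;
    ∫_0^6 -2646*x^3 dx = -857304;  ∫_0^6 3969*x^2 dx = 285768.
  Sum: 122472 − 571536 + 5143824/5 − 857304 + 285768 = 40824/5.
  ∫_0^6 (u')² dx = ∫_0^6 (441*x^4/16 - 441*x^3 + 4851*x^2/2 - 5292*x + 3969) dx. Term by term:
    ∫_0^6 441*x^4/16 dx = 214326/5;  ∫_0^6 -441*x^3 dx = -142884;  ∫_0^6 4851*x^2/2 dx = 174636;
    ∫_0^6 -5292*x dx = -95256;  ∫_0^6 3969 dx = 23814.
  Sum: 214326/5 − 142884 + 174636 − 95256 + 23814 = 15876/5.
∫_0^6 u² dx = 40824/5, so ||u||_L² = 54*sqrt(70)/5.
∫_0^6 (u')² dx = 15876/5, so ||u'||_L² = 126*sqrt(5)/5.
Ratio ||u||_L² / ||u'||_L² = 3*sqrt(14)/7.
Sharp Poincaré constant on H^1_0(0, 6) is C_P = L/π = 6/π, achieved by sin(π/6·x).
A polynomial bump cannot attain the sharp Poincaré constant (only the first sine eigenfunction does), so the ratio is strictly less than C_P, consistent with ||u||_L² ≤ C_P ||u'||_L².


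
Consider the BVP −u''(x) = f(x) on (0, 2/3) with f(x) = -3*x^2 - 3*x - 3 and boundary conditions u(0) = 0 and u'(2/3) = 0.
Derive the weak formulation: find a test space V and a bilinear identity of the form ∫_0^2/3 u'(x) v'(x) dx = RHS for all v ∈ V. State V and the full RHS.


V = {v ∈ H^1(0, 2/3) : v(0) = 0} (test functions vanish at x = 0 where u is specified); weak form: ∫_0^2/3 u'v' dx = ∫_0^2/3 (-3*x^2 - 3*x - 3) v dx for all v ∈ V.

Multiply both sides by a test function v and integrate from 0 to 2/3:
  ∫_0^2/3 −u''(x) v(x) dx = ∫_0^2/3 f(x) v(x) dx.
Integrate the LHS by parts once:
  ∫_0^2/3 −u'' v dx = −[u'(x) v(x)]_0^2/3 + ∫_0^2/3 u'(x) v'(x) dx.
Thus ∫_0^2/3 u'(x) v'(x) dx = ∫_0^2/3 f(x) v(x) dx + [u'(x) v(x)]_0^2/3.
Choose V so that boundary terms are either known or forced to vanish.
Mixed BC: u(0) = 0 (Dirichlet) and u'(2/3) = 0 (Neumann). Define V = {v ∈ H^1(0, 2/3) : v(0) = 0}. Then [u' v]_0^2/3 = u'(2/3)·v(2/3) − u'(0)·0 = 0.
Weak formulation: find u (satisfying any essential BC) such that ∫_0^2/3 u'(x) v'(x) dx = ∫_0^2/3 f v dx for all v ∈ V (Dirichlet at 0 absorbed into V; the Neumann datum at x = 2/3 is zero, so no boundary term remains).
Substituting f(x) = -3*x^2 - 3*x - 3, the right-hand side is ∫_0^2/3 (-3*x^2 - 3*x - 3) v dx.


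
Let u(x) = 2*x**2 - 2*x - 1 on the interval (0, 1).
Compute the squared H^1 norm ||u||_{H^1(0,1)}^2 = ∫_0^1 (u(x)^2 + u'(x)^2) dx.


||u||_{H^1}^2 = 47/15

The H^1 norm (squared) on an interval (0, L) is
  ||u||_{H^1}^2 = ∫_0^L u(x)^2 dx + ∫_0^L u'(x)^2 dx.
Compute u'(x) = 4*x - 2.
Then u(x)^2 = 4*x**4 - 8*x**3 + 4*x + 1 and u'(x)^2 = 16*x**2 - 16*x + 4.
Integrate each monomial from 0 to 1 using ∫_0^1 c·x^n dx = c·1^(n+1)/(n+1):
  ∫_0^1 u(x)^2 dx = ∫_0^1 (4*x^4 - 8*x^3 + 4*x + 1) dx. Term by term:
    ∫_0^1 4*x^4 dx = 4/5;  ∫_0^1 -8*x^3 dx = -2;  ∫_0^1 4*x dx = 2;
    ∫_0^1 1 dx = 1.
  Sum: 4/5 − 2 + 2 + 1 = 9/5.
  ∫_0^1 u'(x)^2 dx = ∫_0^1 (16*x^2 - 16*x + 4) dx. Term by term:
    ∫_0^1 16*x^2 dx = 16/3;  ∫_0^1 -16*x dx = -8;  ∫_0^1 4 dx = 4.
  Sum: 16/3 − 8 + 4 = 4/3.
Adding: ||u||_{H^1}^2 = 9/5 + 4/3 = 47/15.


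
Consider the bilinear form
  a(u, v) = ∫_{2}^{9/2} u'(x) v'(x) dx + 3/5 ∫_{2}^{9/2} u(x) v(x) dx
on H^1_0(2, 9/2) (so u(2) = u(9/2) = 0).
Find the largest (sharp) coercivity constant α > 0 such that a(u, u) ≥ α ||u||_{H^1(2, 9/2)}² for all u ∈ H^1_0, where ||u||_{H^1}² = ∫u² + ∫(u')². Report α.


α = (15 + 4*π^2)/(25 + 4*π^2)

Coercivity of a(·,·) on H^1_0(2, 9/2) means a(u, u) ≥ α ||u||_{H^1}² for every u ∈ H^1_0.
The interval has length L = 5/2, and Poincaré/coercivity depend only on L. Here a(u, u) = ∫(u')² + (3/5)·∫u².
Here 0 < c = 3/5 < 1. The condition a(u,u) ≥ α||u||_{H^1}² reads (1−α)∫(u')² ≥ (α−c)∫u². Any admissible α is ≤ 1 (rapidly oscillating u have ∫u²/∫(u')² → 0), and α = 1 would force 0 ≥ (1−c)∫u², impossible since c < 1; so 1−α > 0. By the sharp Poincaré inequality on H^1_0 of an interval of length L, ∫(u')² ≥ (π/L)²∫u² with equality for the first sine mode sin(π(x−x₀)/L) (x₀ the left endpoint), so the inequality holds for all u iff (1−α)(π/L)² ≥ α − c, i.e. α ≤ ((π/L)² + c)/((π/L)² + 1) = (1 + c(L/π)²)/(1 + (L/π)²). With (π/L)² = 4*π^2/25 and c = 3/5, the largest admissible constant is α = ((π/L)² + c)/((π/L)² + 1).
Simplifying, α = (15 + 4*π^2)/(25 + 4*π^2).


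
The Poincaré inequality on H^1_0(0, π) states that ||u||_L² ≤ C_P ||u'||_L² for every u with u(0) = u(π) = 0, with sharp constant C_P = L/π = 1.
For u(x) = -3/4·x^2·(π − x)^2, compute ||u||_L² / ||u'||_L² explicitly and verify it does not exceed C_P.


||u||_L² / ||u'||_L² = sqrt(3)*π/6 < C_P = 1.

u(x) = -3/4·x^2·(π − x)^2, so u'(x) = 3*x*(x*(π - x) - (x - π)^2)/2.
u(x) = -3/4·x^2·(π − x)^2 vanishes at x = 0 and x = π, so u ∈ H^1_0(0, π). Differentiate via the product rule and integrate the resulting polynomials term by term.
  ∫_0^π u² dx = ∫_0^π (9*x^8/16 - 9*π*x^7/4 + 27*π^2*x^6/8 - 9*π^3*x^5/4 + 9*π^4*x^4/16) dx. Term by term:
    ∫_0^π 9*x^8/16 dx = π^9/16;  ∫_0^π -9*π*x^7/4 dx = -9*π^9/32;  ∫_0^π 27*π^2*x^6/8 dx = 27*π^9/56;
    ∫_0^π -9*π^3*x^5/4 dx = -3*π^9/8;  ∫_0^π 9*π^4*x^4/16 dx = 9*π^9/80.
  Sum: π^9/16 − 9*π^9/32 + 27*π^9/56 − 3*π^9/8 + 9*π^9/80 = π^9/1120.
  ∫_0^π (u')² dx = ∫_0^π (9*x^6 - 27*π*x^5 + 117*π^2*x^4/4 - 27*π^3*x^3/2 + 9*π^4*x^2/4) dx. Term by term:
    ∫_0^π 9*x^6 dx = 9*π^7/7;  ∫_0^π -27*π*x^5 dx = -9*π^7/2;  ∫_0^π 117*π^2*x^4/4 dx = 117*π^7/20;
    ∫_0^π -27*π^3*x^3/2 dx = -27*π^7/8;  ∫_0^π 9*π^4*x^2/4 dx = 3*π^7/4.
  Sum: 9*π^7/7 − 9*π^7/2 + 117*π^7/20 − 27*π^7/8 + 3*π^7/4 = 3*π^7/280.
∫_0^π u² dx = π^9/1120, so ||u||_L² = sqrt(70)*π^(9/2)/280.
∫_0^π (u')² dx = 3*π^7/280, so ||u'||_L² = sqrt(210)*π^(7/2)/140.
Ratio ||u||_L² / ||u'||_L² = sqrt(3)*π/6.
Sharp Poincaré constant on H^1_0(0, π) is C_P = L/π = 1, achieved by sin(x).
A polynomial bump cannot attain the sharp Poincaré constant (only the first sine eigenfunction does), so the ratio is strictly less than C_P, consistent with ||u||_L² ≤ C_P ||u'||_L².


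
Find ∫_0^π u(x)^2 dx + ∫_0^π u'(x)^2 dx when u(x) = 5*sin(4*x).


||u||_{H^1(0,π)}^2 = 425*π/2

u'(x) = 20*cos(4*x).
Expand u² and (u')² and integrate term by term on (0, π), using: for integers n ≥ 1, ∫_0^π sin²(nx) dx = ∫_0^π cos²(nx) dx = π/2; for n ≠ n', ∫_0^π sin(nx)sin(n'x) dx = ∫_0^π cos(nx)cos(n'x) dx = 0; and by product-to-sum, ∫_0^π sin(nx)cos(n'x) dx = ½∫_0^π [sin((n+n')x) + sin((n−n')x)] dx, which is 0 when n+n' is even and 2n/(n²−n'²) when n+n' is odd (it need not vanish on (0, π)).
  u² squared terms: (5)²·∫sin(4x)² dx = 25·π/2 = 25*π/2.
  So ∫_0^π u² dx = 25*π/2.
  (u')² squared terms: (20)²·∫cos(4x)² dx = 400·π/2 = 200*π.
  So ∫_0^π (u')² dx = 200*π.
||u||_{H^1}^2 = (25*π/2) + (200*π) = 425*π/2.


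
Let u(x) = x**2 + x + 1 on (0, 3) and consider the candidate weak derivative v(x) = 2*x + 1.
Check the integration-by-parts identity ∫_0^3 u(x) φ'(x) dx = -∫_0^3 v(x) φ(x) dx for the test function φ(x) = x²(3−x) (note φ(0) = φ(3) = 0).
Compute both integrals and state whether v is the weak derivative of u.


LHS = -621/20, RHS = -621/20. Yes, v = u' weakly.

u(x) = x**2 + x + 1, classical derivative u'(x) = 2*x + 1.
φ(x) = x²(3−x), so φ'(x) = 3*x*(2 - x).
Note φ(0) = φ(3) = 0, so the boundary term u·φ vanishes.
LHS = ∫_0^3 u(x) φ'(x) dx = ∫_0^3 (-3*x^4 + 3*x^3 + 3*x^2 + 6*x) dx. Term by term:
  ∫_0^3 -3*x^4 dx = -729/5;  ∫_0^3 3*x^3 dx = 243/4;  ∫_0^3 3*x^2 dx = 27;
  ∫_0^3 6*x dx = 27.
Sum: -729/5 + 243/4 + 27 + 27 = -621/20.
So LHS = -621/20.
∫_0^3 v(x) φ(x) dx = ∫_0^3 (-2*x^4 + 5*x^3 + 3*x^2) dx. Term by term:
  ∫_0^3 -2*x^4 dx = -486/5;  ∫_0^3 5*x^3 dx = 405/4;  ∫_0^3 3*x^2 dx = 27.
Sum: -486/5 + 405/4 + 27 = 621/20.
So RHS = -∫_0^3 v(x) φ(x) dx = -621/20.
LHS = RHS, so the identity holds for this test φ.
Moreover u is smooth here and v(x) = u'(x) = 2*x + 1 pointwise, so the identity holds for every test function. Hence v is the weak derivative of u.


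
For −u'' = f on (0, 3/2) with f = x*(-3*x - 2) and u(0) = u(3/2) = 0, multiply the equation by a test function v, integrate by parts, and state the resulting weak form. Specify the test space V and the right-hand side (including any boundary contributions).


V = H^1_0(0, 3/2) (so v(0) = v(3/2) = 0); weak form: ∫_0^3/2 u'v' dx = ∫_0^3/2 (x*(-3*x - 2)) v dx for all v ∈ V.

Multiply both sides by a test function v and integrate from 0 to 3/2:
  ∫_0^3/2 −u''(x) v(x) dx = ∫_0^3/2 f(x) v(x) dx.
Integrate the LHS by parts once:
  ∫_0^3/2 −u'' v dx = −[u'(x) v(x)]_0^3/2 + ∫_0^3/2 u'(x) v'(x) dx.
Thus ∫_0^3/2 u'(x) v'(x) dx = ∫_0^3/2 f(x) v(x) dx + [u'(x) v(x)]_0^3/2.
Choose V so that boundary terms are either known or forced to vanish.
u is Dirichlet: u(0) = u(3/2) = 0. Let V = H^1_0(0, 3/2); then v(0) = v(3/2) = 0, and [u' v]_0^3/2 = 0.
Weak formulation: find u (satisfying any essential BC) such that ∫_0^3/2 u'(x) v'(x) dx = ∫_0^3/2 f v dx for all v ∈ V.
Substituting f(x) = x*(-3*x - 2), the right-hand side is ∫_0^3/2 (x*(-3*x - 2)) v dx.


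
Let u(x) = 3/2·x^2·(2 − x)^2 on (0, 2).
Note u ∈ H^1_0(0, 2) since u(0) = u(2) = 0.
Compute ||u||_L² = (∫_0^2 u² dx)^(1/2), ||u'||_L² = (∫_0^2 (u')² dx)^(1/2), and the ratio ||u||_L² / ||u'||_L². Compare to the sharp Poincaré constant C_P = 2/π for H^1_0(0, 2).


||u||_L² / ||u'||_L² = sqrt(3)/3 < C_P = 2/π.

u(x) = 3/2·x^2·(2 − x)^2, so u'(x) = 6*x*(x - 2)*(x - 1).
u(x) = 3/2·x^2·(2 − x)^2 vanishes at x = 0 and x = 2, so u ∈ H^1_0(0, 2). Differentiate via the product rule and integrate the resulting polynomials term by term.
  ∫_0^2 u² dx = ∫_0^2 (9*x^8/4 - 18*x^7 + 54*x^6 - 72*x^5 + 36*x^4) dx. Term by term:
    ∫_0^2 9*x^8/4 dx = 128;  ∫_0^2 -18*x^7 dx = -576;  ∫_0^2 54*x^6 dx = 6912/7;
    ∫_0^2 -72*x^5 dx = -768;  ∫_0^2 36*x^4 dx = 1152/5.
  Sum: 128 − 576 + 6912/7 − 768 + 1152/5 = 64/35.
  ∫_0^2 (u')² dx = ∫_0^2 (36*x^6 - 216*x^5 + 468*x^4 - 432*x^3 + 144*x^2) dx. Term by term:
    ∫_0^2 36*x^6 dx = 4608/7;  ∫_0^2 -216*x^5 dx = -2304;  ∫_0^2 468*x^4 dx = 14976/5;
    ∫_0^2 -432*x^3 dx = -1728;  ∫_0^2 144*x^2 dx = 384.
  Sum: 4608/7 − 2304 + 14976/5 − 1728 + 384 = 192/35.
∫_0^2 u² dx = 64/35, so ||u||_L² = 8*sqrt(35)/35.
∫_0^2 (u')² dx = 192/35, so ||u'||_L² = 8*sqrt(105)/35.
Ratio ||u||_L² / ||u'||_L² = sqrt(3)/3.
Sharp Poincaré constant on H^1_0(0, 2) is C_P = L/π = 2/π, achieved by sin(π/2·x).
A polynomial bump cannot attain the sharp Poincaré constant (only the first sine eigenfunction does), so the ratio is strictly less than C_P, consistent with ||u||_L² ≤ C_P ||u'||_L².


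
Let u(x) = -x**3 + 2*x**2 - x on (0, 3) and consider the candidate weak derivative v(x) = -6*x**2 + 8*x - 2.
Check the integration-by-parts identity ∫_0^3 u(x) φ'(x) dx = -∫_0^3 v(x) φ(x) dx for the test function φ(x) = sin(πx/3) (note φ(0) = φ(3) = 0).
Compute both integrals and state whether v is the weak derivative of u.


LHS = -324/π^3 + 51/π, RHS = -648/π^3 + 102/π. No, v is not the weak derivative of u.

u(x) = -x**3 + 2*x**2 - x, classical derivative u'(x) = -3*x**2 + 4*x - 1.
φ(x) = sin(πx/3), so φ'(x) = π*cos(π*x/3)/3.
Note φ(0) = φ(3) = 0, so the boundary term u·φ vanishes.
LHS = ∫_0^3 u(x) φ'(x) dx = ∫_0^3 (-π*x^3*cos(π*x/3)/3 + 2*π*x^2*cos(π*x/3)/3 - π*x*cos(π*x/3)/3) dx. Term by term:
  ∫_0^3 -π*x*cos(π*x/3)/3 dx = 6/π;  ∫_0^3 -π*x^3*cos(π*x/3)/3 dx = -324/π^3 + 81/π;  ∫_0^3 2*π*x^2*cos(π*x/3)/3 dx = -36/π.
Sum: 6/π + -324/π^3 + 81/π − 36/π = -324/π^3 + 51/π.
So LHS = -324/π^3 + 51/π.
∫_0^3 v(x) φ(x) dx = ∫_0^3 (-6*x^2*sin(π*x/3) + 8*x*sin(π*x/3) - 2*sin(π*x/3)) dx. Term by term:
  ∫_0^3 -2*sin(π*x/3) dx = -12/π;  ∫_0^3 -6*x^2*sin(π*x/3) dx = -162/π + 648/π^3;  ∫_0^3 8*x*sin(π*x/3) dx = 72/π.
Sum: -12/π + -162/π + 648/π^3 + 72/π = -102/π + 648/π^3.
So RHS = -∫_0^3 v(x) φ(x) dx = -648/π^3 + 102/π.
LHS − RHS = -51/π + 324/π^3 ≠ 0, so the identity fails.
(For a valid weak derivative the identity must hold for EVERY test function, in particular this one. The failure shows v is NOT the weak derivative of u.)
Correct weak derivative would be u'(x) = -3*x**2 + 4*x - 1.


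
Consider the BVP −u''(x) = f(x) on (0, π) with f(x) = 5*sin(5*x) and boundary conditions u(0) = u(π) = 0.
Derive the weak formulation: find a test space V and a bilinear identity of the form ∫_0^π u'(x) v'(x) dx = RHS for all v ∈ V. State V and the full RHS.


V = H^1_0(0, π) (so v(0) = v(π) = 0); weak form: ∫_0^π u'v' dx = ∫_0^π (5*sin(5*x)) v dx for all v ∈ V.

Multiply both sides by a test function v and integrate from 0 to π:
  ∫_0^π −u''(x) v(x) dx = ∫_0^π f(x) v(x) dx.
Integrate the LHS by parts once:
  ∫_0^π −u'' v dx = −[u'(x) v(x)]_0^π + ∫_0^π u'(x) v'(x) dx.
Thus ∫_0^π u'(x) v'(x) dx = ∫_0^π f(x) v(x) dx + [u'(x) v(x)]_0^π.
Choose V so that boundary terms are either known or forced to vanish.
u is Dirichlet: u(0) = u(π) = 0. Let V = H^1_0(0, π); then v(0) = v(π) = 0, and [u' v]_0^π = 0.
Weak formulation: find u (satisfying any essential BC) such that ∫_0^π u'(x) v'(x) dx = ∫_0^π f v dx for all v ∈ V.
Substituting f(x) = 5*sin(5*x), the right-hand side is ∫_0^π (5*sin(5*x)) v dx.
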